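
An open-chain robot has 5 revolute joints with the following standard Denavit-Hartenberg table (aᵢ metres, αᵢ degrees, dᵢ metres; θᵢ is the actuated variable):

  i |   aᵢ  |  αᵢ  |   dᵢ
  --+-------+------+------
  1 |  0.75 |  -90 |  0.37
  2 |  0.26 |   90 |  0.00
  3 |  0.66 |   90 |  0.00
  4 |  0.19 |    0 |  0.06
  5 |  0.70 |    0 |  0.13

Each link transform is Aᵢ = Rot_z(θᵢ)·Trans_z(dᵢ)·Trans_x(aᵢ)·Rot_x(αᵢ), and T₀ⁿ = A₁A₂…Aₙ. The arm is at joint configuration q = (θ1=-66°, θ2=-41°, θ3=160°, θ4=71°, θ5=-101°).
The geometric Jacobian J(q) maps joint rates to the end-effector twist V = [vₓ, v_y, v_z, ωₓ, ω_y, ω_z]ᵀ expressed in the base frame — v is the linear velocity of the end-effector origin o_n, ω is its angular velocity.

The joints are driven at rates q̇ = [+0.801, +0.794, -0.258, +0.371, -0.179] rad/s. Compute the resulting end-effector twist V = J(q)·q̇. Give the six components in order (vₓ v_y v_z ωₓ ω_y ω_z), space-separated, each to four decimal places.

o_n = [0.6452, 0.1065, -0.3641]
J₁: ẑ×o_n = [-0.1065, 0.6452, 0.0000], ω = ẑ
J2: z=[0.9135, 0.4067, 0.0000] o=[0.3051, -0.6852, 0.3700] → [-0.2986, 0.6706, 0.5848, 0.9135, 0.4067, 0.0000]
J3: z=[-0.2668, 0.5993, 0.7547] o=[0.3849, -0.8644, 0.5406] → [-1.2750, -0.0449, -0.4151, -0.2668, 0.5993, 0.7547]
J4: z=[0.9634, 0.1464, 0.2244] o=[0.4007, -0.3450, 0.1337] → [-0.1742, 0.5345, 0.3992, 0.9634, 0.1464, 0.2244]
J5: z=[0.9634, 0.1464, 0.2244] o=[0.4121, -0.1799, 0.2446] → [-0.1534, 0.6388, 0.2417, 0.9634, 0.1464, 0.2244]
V = J·q̇ = [-0.0306, 1.1449, 0.6763, 0.9792, 0.1964, 0.6494]

-0.0306 1.1449 0.6763 0.9792 0.1964 0.6494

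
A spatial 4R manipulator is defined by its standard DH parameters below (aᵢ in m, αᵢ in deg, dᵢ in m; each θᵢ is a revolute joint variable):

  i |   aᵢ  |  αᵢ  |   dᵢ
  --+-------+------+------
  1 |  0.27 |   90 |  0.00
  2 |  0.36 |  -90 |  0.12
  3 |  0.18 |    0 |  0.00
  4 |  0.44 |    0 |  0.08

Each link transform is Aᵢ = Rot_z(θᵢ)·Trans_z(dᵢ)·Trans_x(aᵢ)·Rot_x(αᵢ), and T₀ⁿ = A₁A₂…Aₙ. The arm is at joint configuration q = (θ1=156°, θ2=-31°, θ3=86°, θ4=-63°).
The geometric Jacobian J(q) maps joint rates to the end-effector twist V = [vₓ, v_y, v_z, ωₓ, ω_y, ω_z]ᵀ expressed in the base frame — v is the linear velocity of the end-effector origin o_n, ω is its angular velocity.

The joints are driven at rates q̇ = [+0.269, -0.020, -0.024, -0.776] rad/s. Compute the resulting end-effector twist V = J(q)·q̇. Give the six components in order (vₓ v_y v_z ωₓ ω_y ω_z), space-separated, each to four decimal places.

-0.0232 0.0774 -0.0872 0.3683 -0.1859 -0.4167

o_n = [-0.9873, 0.1862, -0.3319]
J₁: ẑ×o_n = [-0.1862, -0.9873, 0.0000], ω = ẑ
J2: z=[0.4067, 0.9135, 0.0000] o=[-0.2467, 0.1098, 0.0000] → [-0.3032, 0.1350, 0.7077, 0.4067, 0.9135, 0.0000]
J3: z=[-0.4705, 0.2095, 0.8572] o=[-0.4798, 0.3450, -0.1854] → [0.1054, -0.5040, 0.1810, -0.4705, 0.2095, 0.8572]
J4: z=[-0.4705, 0.2095, 0.8572] o=[-0.5626, 0.1853, -0.1919] → [-0.0301, -0.4299, 0.0885, -0.4705, 0.2095, 0.8572]
V = J·q̇ = [-0.0232, 0.0774, -0.0872, 0.3683, -0.1859, -0.4167]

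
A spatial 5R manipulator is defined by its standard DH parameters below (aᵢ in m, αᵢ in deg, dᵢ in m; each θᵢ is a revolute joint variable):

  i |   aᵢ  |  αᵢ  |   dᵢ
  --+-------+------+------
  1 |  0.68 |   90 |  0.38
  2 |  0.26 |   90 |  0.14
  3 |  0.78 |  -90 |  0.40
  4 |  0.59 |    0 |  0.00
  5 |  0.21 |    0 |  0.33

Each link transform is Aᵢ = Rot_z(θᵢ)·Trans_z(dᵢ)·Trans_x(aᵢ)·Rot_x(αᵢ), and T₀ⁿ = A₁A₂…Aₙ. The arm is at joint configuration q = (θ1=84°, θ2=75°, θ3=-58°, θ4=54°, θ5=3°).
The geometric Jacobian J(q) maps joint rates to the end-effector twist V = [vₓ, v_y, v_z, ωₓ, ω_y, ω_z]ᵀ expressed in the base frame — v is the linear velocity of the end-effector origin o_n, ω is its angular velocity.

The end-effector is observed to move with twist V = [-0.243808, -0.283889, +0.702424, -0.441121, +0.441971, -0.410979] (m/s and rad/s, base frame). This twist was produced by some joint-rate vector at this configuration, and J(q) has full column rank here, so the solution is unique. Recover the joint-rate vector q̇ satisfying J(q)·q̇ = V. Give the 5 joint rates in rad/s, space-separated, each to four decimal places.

0.7480 0.1510 0.6800 -0.2810 -0.9190

o_n = [-0.6558, 0.8182, 1.6024]
J₁: ẑ×o_n = [-0.8182, -0.6558, 0.0000], ω = ẑ
J2: z=[0.9945, -0.1045, 0.0000] o=[0.0711, 0.6763, 0.3800] → [-0.1278, -1.2157, 0.0652, 0.9945, -0.1045, 0.0000]
J3: z=[0.1010, 0.9606, -0.2588] o=[0.2173, 0.7286, 0.6311] → [0.9562, 0.1279, 0.8478, 0.1010, 0.9606, -0.2588]
J4: z=[0.5500, 0.1629, 0.8192] o=[-0.3889, 1.2884, 0.9269] → [0.4952, -0.5901, -0.2151, 0.5500, 0.1629, 0.8192]
J5: z=[0.5500, 0.1629, 0.8192] o=[-0.7246, 0.9079, 1.2279] → [0.1345, -0.1495, -0.0605, 0.5500, 0.1629, 0.8192]
q̇ = J⁺·V = [0.7480, 0.1510, 0.6800, -0.2810, -0.9190]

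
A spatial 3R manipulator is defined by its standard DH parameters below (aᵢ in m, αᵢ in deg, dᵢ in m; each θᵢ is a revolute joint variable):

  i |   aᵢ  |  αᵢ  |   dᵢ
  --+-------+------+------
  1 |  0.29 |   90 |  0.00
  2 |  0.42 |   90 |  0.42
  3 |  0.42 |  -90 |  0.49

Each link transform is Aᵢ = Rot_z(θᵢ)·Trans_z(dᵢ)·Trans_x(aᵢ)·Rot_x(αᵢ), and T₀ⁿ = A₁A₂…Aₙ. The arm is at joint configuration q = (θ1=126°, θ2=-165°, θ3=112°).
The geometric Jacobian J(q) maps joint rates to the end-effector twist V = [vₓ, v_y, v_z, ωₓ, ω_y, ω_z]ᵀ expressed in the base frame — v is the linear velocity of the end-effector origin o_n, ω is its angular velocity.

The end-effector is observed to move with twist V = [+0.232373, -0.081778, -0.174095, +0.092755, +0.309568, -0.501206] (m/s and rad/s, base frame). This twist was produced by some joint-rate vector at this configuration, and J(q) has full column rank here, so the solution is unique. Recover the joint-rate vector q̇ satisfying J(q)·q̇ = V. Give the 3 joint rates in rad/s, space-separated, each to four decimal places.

o_n = [0.7080, 0.4025, 0.4053]
J₁: ẑ×o_n = [-0.4025, 0.7080, 0.0000], ω = ẑ
J2: z=[0.8090, 0.5878, 0.0000] o=[-0.1705, 0.2346, 0.0000] → [0.2382, -0.3279, -0.3805, 0.8090, 0.5878, 0.0000]
J3: z=[0.1521, -0.2094, 0.9659] o=[0.4078, 0.1533, -0.1087] → [-0.3484, 0.2118, 0.1008, 0.1521, -0.2094, 0.9659]
q̇ = J⁺·V = [0.2300, 0.2570, -0.7570]

0.2300 0.2570 -0.7570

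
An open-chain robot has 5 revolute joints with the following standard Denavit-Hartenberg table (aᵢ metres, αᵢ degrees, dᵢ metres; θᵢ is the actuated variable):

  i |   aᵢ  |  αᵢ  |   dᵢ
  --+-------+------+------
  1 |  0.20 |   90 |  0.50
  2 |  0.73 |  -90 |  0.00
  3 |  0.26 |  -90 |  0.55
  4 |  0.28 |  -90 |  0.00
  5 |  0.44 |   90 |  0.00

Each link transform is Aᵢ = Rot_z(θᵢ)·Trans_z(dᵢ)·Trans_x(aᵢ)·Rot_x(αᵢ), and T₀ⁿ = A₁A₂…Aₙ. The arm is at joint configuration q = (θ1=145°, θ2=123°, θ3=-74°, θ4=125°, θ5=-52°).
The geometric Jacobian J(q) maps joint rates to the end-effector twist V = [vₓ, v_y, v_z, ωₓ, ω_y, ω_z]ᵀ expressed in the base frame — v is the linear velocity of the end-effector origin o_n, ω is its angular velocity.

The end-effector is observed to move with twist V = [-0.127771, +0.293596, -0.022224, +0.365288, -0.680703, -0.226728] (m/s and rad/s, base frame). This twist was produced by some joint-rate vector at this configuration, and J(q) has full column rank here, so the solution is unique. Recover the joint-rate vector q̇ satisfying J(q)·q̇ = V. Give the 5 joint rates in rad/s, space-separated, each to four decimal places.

o_n = [0.2858, -0.3825, 1.3250]
J₁: ẑ×o_n = [0.3825, 0.2858, -0.0000], ω = ẑ
J2: z=[0.5736, 0.8192, 0.0000] o=[-0.1638, 0.1147, 0.5000] → [0.6758, -0.4732, -0.6535, 0.5736, 0.8192, 0.0000]
J3: z=[0.6870, -0.4810, -0.5446] o=[0.1619, -0.1133, 1.1122] → [-0.2490, -0.2137, -0.1253, 0.6870, -0.4810, -0.5446]
J4: z=[0.2708, -0.5261, 0.8062] o=[0.7150, -0.1956, 0.8728] → [-0.0872, -0.4685, -0.2764, 0.2708, -0.5261, 0.8062]
J5: z=[-0.1583, -0.8504, -0.5018] o=[0.4492, -0.1979, 0.9606] → [-0.4026, 0.1397, -0.1097, -0.1583, -0.8504, -0.5018]
q̇ = J⁺·V = [0.7460, -0.0610, 0.8300, -0.3440, 0.4850]

0.7460 -0.0610 0.8300 -0.3440 0.4850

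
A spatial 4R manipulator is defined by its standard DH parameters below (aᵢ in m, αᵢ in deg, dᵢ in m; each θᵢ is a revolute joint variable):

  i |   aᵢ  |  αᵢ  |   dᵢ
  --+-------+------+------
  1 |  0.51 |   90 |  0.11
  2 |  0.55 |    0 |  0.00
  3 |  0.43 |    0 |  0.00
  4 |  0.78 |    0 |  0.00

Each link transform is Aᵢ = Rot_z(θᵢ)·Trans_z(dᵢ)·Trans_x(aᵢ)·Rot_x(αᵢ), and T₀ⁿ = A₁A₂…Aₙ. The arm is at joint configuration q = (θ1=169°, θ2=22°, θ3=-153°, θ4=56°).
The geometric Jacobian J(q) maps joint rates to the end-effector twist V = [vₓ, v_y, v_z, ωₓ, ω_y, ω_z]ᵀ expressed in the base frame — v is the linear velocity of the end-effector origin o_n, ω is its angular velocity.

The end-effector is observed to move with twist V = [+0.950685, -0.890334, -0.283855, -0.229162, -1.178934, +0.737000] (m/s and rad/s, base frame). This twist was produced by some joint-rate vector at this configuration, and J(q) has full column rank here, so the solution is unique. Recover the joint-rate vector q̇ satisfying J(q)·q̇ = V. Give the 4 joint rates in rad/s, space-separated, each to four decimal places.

0.7370 -0.6460 -0.3750 -0.1800

o_n = [-0.9225, 0.1793, -0.7619]
J₁: ẑ×o_n = [-0.1793, -0.9225, 0.0000], ω = ẑ
J2: z=[0.1908, 0.9816, 0.0000] o=[-0.5006, 0.0973, 0.1100] → [-0.8559, 0.1664, 0.4297, 0.1908, 0.9816, 0.0000]
J3: z=[0.1908, 0.9816, 0.0000] o=[-1.0012, 0.1946, 0.3160] → [-1.0581, 0.2057, -0.0802, 0.1908, 0.9816, 0.0000]
J4: z=[0.1908, 0.9816, 0.0000] o=[-0.7243, 0.1408, -0.0085] → [-0.7396, 0.1438, 0.2019, 0.1908, 0.9816, 0.0000]
q̇ = J⁺·V = [0.7370, -0.6460, -0.3750, -0.1800]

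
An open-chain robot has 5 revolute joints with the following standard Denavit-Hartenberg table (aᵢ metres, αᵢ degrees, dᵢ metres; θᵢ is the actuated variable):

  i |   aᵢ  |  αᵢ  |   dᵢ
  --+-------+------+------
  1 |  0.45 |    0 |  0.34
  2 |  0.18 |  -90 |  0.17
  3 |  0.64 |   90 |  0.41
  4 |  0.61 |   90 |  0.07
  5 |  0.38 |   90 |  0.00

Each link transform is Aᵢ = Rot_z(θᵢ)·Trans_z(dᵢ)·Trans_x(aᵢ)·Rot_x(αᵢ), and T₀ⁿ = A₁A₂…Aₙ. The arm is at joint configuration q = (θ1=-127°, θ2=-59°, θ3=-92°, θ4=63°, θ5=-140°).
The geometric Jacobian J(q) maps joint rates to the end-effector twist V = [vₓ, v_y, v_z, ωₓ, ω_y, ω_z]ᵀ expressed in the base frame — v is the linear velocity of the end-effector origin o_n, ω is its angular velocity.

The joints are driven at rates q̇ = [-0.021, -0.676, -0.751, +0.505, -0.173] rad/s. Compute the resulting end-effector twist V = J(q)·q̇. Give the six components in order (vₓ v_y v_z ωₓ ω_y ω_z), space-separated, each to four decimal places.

o_n = [-0.6683, -1.0156, 1.3004]
J₁: ẑ×o_n = [1.0156, -0.6683, 0.0000], ω = ẑ
J2: z=[0.0000, 0.0000, 1.0000] o=[-0.2708, -0.3594, 0.3400] → [0.6562, -0.3975, 0.0000, 0.0000, 0.0000, 1.0000]
J3: z=[-0.1045, -0.9945, 0.0000] o=[-0.4498, -0.3406, 0.5100] → [-0.7861, 0.0826, -0.1468, -0.1045, -0.9945, 0.0000]
J4: z=[0.9939, -0.1045, -0.0349] o=[-0.4705, -0.7507, 1.1496] → [-0.0250, -0.1429, -0.2840, 0.9939, -0.1045, -0.0349]
J5: z=[0.0784, 0.4483, 0.8905] o=[-0.4481, -1.2995, 1.4239] → [-0.3082, -0.1864, 0.1210, 0.0784, 0.4483, 0.8905]
V = J·q̇ = [0.1661, 0.1808, -0.0541, 0.5669, 0.6166, -0.8687]

0.1661 0.1808 -0.0541 0.5669 0.6166 -0.8687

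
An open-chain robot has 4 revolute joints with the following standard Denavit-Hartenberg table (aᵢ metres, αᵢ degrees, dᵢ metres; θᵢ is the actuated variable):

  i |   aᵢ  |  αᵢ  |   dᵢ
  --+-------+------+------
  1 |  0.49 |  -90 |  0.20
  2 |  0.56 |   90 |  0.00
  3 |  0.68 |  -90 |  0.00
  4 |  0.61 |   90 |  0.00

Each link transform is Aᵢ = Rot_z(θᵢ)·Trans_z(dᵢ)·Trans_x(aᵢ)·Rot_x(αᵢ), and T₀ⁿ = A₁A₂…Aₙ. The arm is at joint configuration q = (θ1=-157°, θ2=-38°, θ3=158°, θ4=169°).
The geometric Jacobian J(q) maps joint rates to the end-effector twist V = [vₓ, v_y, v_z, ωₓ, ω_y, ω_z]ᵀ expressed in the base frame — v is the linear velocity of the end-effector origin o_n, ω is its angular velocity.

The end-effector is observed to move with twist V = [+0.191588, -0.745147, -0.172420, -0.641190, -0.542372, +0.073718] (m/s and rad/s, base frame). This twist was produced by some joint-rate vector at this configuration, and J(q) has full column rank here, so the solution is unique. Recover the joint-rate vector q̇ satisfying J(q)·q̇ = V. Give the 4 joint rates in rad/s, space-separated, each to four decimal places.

0.6970 -0.3660 -0.9850 -0.6630

o_n = [-0.8567, -0.3967, 0.4067]
J₁: ẑ×o_n = [0.3967, -0.8567, 0.0000], ω = ẑ
J2: z=[0.3907, -0.9205, 0.0000] o=[-0.4510, -0.1915, 0.2000] → [-0.1903, -0.0808, -0.4536, 0.3907, -0.9205, 0.0000]
J3: z=[0.5667, 0.2406, 0.7880] o=[-0.8573, -0.3639, 0.5448] → [-0.0074, 0.0787, -0.0187, 0.5667, 0.2406, 0.7880]
J4: z=[-0.0906, 0.9688, -0.2306] o=[-0.3004, -0.4042, 0.1566] → [0.2440, 0.1510, 0.5383, -0.0906, 0.9688, -0.2306]
q̇ = J⁺·V = [0.6970, -0.3660, -0.9850, -0.6630]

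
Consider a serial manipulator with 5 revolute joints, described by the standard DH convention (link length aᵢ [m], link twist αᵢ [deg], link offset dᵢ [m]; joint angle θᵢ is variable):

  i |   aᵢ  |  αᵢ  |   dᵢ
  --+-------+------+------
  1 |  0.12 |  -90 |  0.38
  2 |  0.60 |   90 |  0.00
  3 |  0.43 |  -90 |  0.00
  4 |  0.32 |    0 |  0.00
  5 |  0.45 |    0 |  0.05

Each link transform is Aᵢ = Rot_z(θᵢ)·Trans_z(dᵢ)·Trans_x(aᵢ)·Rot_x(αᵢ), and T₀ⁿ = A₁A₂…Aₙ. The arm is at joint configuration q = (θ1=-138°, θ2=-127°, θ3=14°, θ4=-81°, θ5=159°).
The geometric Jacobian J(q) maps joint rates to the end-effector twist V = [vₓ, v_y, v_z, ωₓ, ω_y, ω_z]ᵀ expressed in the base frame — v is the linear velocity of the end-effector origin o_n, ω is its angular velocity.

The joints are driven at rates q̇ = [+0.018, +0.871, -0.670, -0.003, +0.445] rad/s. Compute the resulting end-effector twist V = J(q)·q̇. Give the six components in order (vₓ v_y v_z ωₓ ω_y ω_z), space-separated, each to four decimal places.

o_n = [0.4743, 0.1751, 1.3687]
J₁: ẑ×o_n = [-0.1751, 0.4743, 0.0000], ω = ẑ
J2: z=[0.6691, -0.7431, 0.0000] o=[-0.0892, -0.0803, 0.3800] → [-0.7348, -0.6616, 0.5897, 0.6691, -0.7431, 0.0000]
J3: z=[0.5935, 0.5344, -0.6018] o=[0.1792, 0.1613, 0.8592] → [0.2806, -0.4800, -0.1496, 0.5935, 0.5344, -0.6018]
J4: z=[0.5411, -0.8185, -0.1932] o=[0.4354, 0.2520, 1.1924] → [-0.1592, -0.1029, -0.0097, 0.5411, -0.8185, -0.1932]
J5: z=[0.5411, -0.8185, -0.1932] o=[0.6528, 0.4315, 1.0410] → [-0.3178, -0.1429, -0.2848, 0.5411, -0.8185, -0.1932]
V = J·q̇ = [-0.9720, -0.3093, 0.4871, 0.4243, -1.3671, 0.3358]

-0.9720 -0.3093 0.4871 0.4243 -1.3671 0.3358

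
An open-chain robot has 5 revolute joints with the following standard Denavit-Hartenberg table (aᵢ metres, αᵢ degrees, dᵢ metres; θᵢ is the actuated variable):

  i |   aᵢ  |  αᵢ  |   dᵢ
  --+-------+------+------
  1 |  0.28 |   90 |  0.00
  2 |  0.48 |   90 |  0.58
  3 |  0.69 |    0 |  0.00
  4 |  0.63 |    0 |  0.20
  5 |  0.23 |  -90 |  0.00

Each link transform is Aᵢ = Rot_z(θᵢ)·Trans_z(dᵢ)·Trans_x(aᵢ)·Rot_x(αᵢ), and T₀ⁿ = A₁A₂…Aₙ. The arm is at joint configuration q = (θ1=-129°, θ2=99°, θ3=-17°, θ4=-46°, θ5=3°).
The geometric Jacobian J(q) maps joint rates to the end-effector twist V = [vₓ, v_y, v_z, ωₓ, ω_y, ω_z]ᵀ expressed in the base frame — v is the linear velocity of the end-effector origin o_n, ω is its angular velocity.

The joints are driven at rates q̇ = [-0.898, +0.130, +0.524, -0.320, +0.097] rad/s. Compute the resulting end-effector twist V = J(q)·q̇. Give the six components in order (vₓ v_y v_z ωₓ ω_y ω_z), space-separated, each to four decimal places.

o_n = [0.1482, -0.4244, 1.5532]
J₁: ẑ×o_n = [0.4244, 0.1482, -0.0000], ω = ẑ
J2: z=[-0.7771, 0.6293, 0.0000] o=[-0.1762, -0.2176, 0.0000] → [0.9774, 1.2070, -0.0435, -0.7771, 0.6293, 0.0000]
J3: z=[-0.6216, -0.7676, 0.1564] o=[-0.5797, 0.2058, 0.4741] → [-0.7297, 0.7846, 0.9504, -0.6216, -0.7676, 0.1564]
J4: z=[-0.6216, -0.7676, 0.1564] o=[-0.3580, 0.1590, 1.1258] → [-0.2368, 0.3448, 0.7512, -0.6216, -0.7676, 0.1564]
J5: z=[-0.6216, -0.7676, 0.1564] o=[-0.0179, -0.3130, 1.4396] → [-0.0698, 0.0966, 0.1967, -0.6216, -0.7676, 0.1564]
V = J·q̇ = [-0.5674, 0.3340, 0.2711, -0.2881, -0.1492, -0.8509]

-0.5674 0.3340 0.2711 -0.2881 -0.1492 -0.8509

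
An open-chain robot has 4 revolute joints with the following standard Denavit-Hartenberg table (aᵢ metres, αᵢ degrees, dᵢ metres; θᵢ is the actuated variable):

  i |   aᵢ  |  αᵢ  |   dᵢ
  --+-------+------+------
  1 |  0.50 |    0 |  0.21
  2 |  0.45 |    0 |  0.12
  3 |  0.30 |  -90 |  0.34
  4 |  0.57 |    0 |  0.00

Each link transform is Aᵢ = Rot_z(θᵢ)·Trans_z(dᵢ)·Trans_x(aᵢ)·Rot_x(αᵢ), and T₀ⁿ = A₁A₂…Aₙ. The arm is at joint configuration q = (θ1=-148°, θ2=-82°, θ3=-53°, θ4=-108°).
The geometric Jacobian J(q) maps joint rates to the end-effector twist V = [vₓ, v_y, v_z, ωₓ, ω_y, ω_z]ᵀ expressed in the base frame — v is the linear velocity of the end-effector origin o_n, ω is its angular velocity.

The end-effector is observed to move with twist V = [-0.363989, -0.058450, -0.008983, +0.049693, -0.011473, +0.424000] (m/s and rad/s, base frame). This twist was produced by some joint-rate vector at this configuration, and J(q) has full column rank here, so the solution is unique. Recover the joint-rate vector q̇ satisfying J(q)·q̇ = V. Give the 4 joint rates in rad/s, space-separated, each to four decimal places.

o_n = [-0.6854, 0.2004, 1.2121]
J₁: ẑ×o_n = [-0.2004, -0.6854, 0.0000], ω = ẑ
J2: z=[0.0000, 0.0000, 1.0000] o=[-0.4240, -0.2650, 0.2100] → [-0.4654, -0.2614, 0.0000, 0.0000, 0.0000, 1.0000]
J3: z=[0.0000, 0.0000, 1.0000] o=[-0.7133, 0.0798, 0.3300] → [-0.1207, 0.0279, 0.0000, 0.0000, 0.0000, 1.0000]
J4: z=[-0.9744, 0.2250, 0.0000] o=[-0.6458, 0.3721, 0.6700] → [0.1219, 0.5282, 0.1761, -0.9744, 0.2250, 0.0000]
q̇ = J⁺·V = [-0.3310, 0.9660, -0.2110, -0.0510]

-0.3310 0.9660 -0.2110 -0.0510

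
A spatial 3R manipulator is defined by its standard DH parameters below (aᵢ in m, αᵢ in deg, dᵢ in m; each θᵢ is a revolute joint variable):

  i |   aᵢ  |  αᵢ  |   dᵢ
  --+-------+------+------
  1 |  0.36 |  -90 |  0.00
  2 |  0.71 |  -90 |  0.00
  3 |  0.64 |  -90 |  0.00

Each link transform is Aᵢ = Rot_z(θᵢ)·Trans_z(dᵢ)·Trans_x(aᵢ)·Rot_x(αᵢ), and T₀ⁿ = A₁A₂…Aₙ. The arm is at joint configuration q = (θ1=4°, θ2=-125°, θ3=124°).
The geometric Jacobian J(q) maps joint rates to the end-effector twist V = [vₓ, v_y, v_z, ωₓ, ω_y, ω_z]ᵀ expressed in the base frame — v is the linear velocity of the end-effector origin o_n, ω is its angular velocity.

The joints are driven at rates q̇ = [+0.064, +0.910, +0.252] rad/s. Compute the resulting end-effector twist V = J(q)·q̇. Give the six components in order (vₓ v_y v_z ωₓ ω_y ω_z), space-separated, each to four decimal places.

o_n = [0.1947, -0.5183, 0.2884]
J₁: ẑ×o_n = [0.5183, 0.1947, -0.0000], ω = ẑ
J2: z=[-0.0698, 0.9976, 0.0000] o=[0.3591, 0.0251, 0.0000] → [0.2877, 0.0201, 0.2020, -0.0698, 0.9976, 0.0000]
J3: z=[0.8172, 0.0571, 0.5736] o=[-0.0471, -0.0033, 0.5816] → [0.2786, 0.3782, -0.4346, 0.8172, 0.0571, 0.5736]
V = J·q̇ = [0.3652, 0.1261, 0.0743, 0.1424, 0.9222, 0.2085]

0.3652 0.1261 0.0743 0.1424 0.9222 0.2085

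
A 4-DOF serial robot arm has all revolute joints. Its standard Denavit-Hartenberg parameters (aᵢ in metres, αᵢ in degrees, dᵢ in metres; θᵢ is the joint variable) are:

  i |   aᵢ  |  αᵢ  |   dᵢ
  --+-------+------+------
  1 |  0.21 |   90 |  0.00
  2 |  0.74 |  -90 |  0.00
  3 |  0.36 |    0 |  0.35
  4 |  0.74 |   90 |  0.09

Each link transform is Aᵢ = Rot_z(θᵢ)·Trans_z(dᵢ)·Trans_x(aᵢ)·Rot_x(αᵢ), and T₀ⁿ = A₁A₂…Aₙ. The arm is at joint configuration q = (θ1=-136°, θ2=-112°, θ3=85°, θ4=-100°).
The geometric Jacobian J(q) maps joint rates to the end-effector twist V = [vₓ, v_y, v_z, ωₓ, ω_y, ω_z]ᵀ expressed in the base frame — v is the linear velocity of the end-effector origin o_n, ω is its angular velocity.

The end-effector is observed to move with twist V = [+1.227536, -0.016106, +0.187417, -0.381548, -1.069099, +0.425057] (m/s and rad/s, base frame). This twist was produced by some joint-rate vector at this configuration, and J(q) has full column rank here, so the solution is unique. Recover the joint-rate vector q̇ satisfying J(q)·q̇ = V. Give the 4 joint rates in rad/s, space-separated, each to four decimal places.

0.8360 -0.5040 0.9240 0.1730

o_n = [0.0720, -0.1627, -1.5428]
J₁: ẑ×o_n = [0.1627, 0.0720, -0.0000], ω = ẑ
J2: z=[-0.6947, 0.7193, 0.0000] o=[-0.1511, -0.1459, 0.0000] → [-1.1098, -1.0717, -0.1488, -0.6947, 0.7193, 0.0000]
J3: z=[-0.6670, -0.6441, -0.3746] o=[0.0483, 0.0467, -0.6861] → [0.4733, -0.5802, 0.1549, -0.6670, -0.6441, -0.3746]
J4: z=[-0.6670, -0.6441, -0.3746] o=[0.0725, -0.4286, -0.8463] → [0.5481, -0.4643, -0.1776, -0.6670, -0.6441, -0.3746]
q̇ = J⁺·V = [0.8360, -0.5040, 0.9240, 0.1730]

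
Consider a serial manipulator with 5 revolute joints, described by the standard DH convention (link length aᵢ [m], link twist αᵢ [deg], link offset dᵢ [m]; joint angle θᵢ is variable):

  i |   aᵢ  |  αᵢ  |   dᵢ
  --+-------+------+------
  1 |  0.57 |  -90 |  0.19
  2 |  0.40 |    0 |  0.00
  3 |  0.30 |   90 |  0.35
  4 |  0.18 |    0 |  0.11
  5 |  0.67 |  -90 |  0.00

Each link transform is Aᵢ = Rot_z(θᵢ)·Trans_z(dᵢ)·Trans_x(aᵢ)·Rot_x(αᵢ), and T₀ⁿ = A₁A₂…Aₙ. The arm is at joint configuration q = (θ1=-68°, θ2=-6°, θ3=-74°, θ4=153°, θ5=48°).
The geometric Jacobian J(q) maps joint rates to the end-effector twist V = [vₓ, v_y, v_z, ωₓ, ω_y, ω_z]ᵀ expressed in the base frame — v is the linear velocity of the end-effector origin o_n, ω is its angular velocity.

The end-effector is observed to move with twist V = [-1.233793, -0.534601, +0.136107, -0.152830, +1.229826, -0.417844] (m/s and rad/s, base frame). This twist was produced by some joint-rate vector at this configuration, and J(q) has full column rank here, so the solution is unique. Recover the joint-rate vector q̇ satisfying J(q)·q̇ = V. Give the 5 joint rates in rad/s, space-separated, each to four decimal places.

o_n = [0.4680, -0.6469, -0.2276]
J₁: ẑ×o_n = [0.6469, 0.4680, -0.0000], ω = ẑ
J2: z=[0.9272, 0.3746, 0.0000] o=[0.2135, -0.5285, 0.1900] → [-0.1564, 0.3872, -0.2051, 0.9272, 0.3746, 0.0000]
J3: z=[0.9272, 0.3746, 0.0000] o=[0.3625, -0.8973, 0.2318] → [-0.1721, 0.4259, 0.1927, 0.9272, 0.3746, 0.0000]
J4: z=[-0.3689, 0.9131, 0.1736] o=[0.7066, -0.8145, 0.5273] → [-0.7184, -0.3199, 0.1560, -0.3689, 0.9131, 0.1736]
J5: z=[-0.3689, 0.9131, 0.1736] o=[0.7313, -0.6577, 0.3884] → [-0.5643, -0.2730, 0.2365, -0.3689, 0.9131, 0.1736]
q̇ = J⁺·V = [-0.6290, 0.4140, -0.0950, 0.5990, 0.6170]

-0.6290 0.4140 -0.0950 0.5990 0.6170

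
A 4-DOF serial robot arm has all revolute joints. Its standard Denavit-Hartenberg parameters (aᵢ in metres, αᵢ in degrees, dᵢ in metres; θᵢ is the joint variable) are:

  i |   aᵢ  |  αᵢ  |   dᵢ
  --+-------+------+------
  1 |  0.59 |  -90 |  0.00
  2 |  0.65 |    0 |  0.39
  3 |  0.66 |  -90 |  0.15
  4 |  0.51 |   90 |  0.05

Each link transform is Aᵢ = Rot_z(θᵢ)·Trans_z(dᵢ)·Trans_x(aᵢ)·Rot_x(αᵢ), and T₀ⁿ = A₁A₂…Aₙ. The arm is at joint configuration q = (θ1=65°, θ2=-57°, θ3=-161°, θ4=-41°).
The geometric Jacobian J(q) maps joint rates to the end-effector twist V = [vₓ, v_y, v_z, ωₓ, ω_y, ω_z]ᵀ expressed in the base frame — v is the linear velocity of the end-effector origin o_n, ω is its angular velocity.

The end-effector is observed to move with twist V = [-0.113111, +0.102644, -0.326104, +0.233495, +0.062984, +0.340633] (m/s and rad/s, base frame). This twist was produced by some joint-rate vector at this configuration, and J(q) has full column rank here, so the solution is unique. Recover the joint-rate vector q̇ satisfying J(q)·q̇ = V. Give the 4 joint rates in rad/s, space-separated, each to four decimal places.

o_n = [-0.7547, 0.4510, -0.0588]
J₁: ẑ×o_n = [-0.4510, -0.7547, 0.0000], ω = ẑ
J2: z=[-0.9063, 0.4226, 0.0000] o=[0.2493, 0.5347, 0.0000] → [-0.0248, -0.0533, 0.5002, -0.9063, 0.4226, 0.0000]
J3: z=[-0.9063, 0.4226, 0.0000] o=[0.0455, 1.0204, 0.5451] → [-0.2552, -0.5473, 0.8542, -0.9063, 0.4226, 0.0000]
J4: z=[-0.2602, -0.5580, 0.7880] o=[-0.3102, 0.6124, 0.1388] → [0.2374, -0.4016, -0.2060, -0.2602, -0.5580, 0.7880]
q̇ = J⁺·V = [0.5400, 0.6220, -0.8070, -0.2530]

0.5400 0.6220 -0.8070 -0.2530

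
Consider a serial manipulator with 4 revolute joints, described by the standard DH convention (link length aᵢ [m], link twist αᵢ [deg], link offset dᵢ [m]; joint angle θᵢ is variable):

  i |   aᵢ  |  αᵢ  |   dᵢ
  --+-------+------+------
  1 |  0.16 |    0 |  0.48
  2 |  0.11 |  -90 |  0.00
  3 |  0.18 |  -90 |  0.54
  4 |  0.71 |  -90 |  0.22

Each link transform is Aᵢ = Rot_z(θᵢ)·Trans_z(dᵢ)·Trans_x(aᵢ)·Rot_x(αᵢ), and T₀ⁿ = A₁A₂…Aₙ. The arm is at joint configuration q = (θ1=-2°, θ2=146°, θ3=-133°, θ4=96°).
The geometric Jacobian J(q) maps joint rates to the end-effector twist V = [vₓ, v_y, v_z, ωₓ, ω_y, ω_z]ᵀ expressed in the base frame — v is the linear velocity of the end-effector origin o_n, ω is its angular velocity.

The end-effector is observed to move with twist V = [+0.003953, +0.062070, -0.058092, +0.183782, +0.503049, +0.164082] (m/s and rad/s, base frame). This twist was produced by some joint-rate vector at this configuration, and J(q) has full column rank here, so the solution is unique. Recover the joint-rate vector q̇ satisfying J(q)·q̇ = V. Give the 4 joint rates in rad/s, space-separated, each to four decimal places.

0.5490 -0.5220 -0.5150 0.2010

o_n = [0.0967, 0.2456, 0.7074]
J₁: ẑ×o_n = [-0.2456, 0.0967, 0.0000], ω = ẑ
J2: z=[0.0000, 0.0000, 1.0000] o=[0.1599, -0.0056, 0.4800] → [-0.2512, -0.0632, 0.0000, 0.0000, 0.0000, 1.0000]
J3: z=[-0.5878, -0.8090, 0.0000] o=[0.0709, 0.0591, 0.4800] → [-0.1840, 0.1337, -0.0888, -0.5878, -0.8090, 0.0000]
J4: z=[-0.5917, 0.4299, 0.6820] o=[-0.1472, -0.4500, 0.6116] → [-0.4332, 0.2230, -0.5164, -0.5917, 0.4299, 0.6820]
q̇ = J⁺·V = [0.5490, -0.5220, -0.5150, 0.2010]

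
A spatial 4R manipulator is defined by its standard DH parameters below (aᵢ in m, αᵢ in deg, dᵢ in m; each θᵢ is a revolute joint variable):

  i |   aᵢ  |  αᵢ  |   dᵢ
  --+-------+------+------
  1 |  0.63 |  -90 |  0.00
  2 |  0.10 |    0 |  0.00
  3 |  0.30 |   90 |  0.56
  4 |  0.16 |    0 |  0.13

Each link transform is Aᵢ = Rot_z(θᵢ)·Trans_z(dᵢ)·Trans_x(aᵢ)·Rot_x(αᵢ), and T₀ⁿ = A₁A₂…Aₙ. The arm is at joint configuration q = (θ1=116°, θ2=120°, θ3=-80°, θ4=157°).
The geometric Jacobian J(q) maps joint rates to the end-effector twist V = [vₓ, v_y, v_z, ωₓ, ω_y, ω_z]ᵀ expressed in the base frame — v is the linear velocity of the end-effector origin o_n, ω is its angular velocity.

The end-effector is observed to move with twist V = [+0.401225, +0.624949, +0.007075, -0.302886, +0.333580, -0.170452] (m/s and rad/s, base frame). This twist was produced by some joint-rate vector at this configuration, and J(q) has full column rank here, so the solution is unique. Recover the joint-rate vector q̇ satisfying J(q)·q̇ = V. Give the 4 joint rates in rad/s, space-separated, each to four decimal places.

-0.6860 0.1060 0.0200 0.6730

o_n = [-0.9017, 0.4287, -0.0852]
J₁: ẑ×o_n = [-0.4287, -0.9017, 0.0000], ω = ẑ
J2: z=[-0.8988, -0.4384, 0.0000] o=[-0.2762, 0.5662, 0.0000] → [0.0373, -0.0766, -0.1506, -0.8988, -0.4384, 0.0000]
J3: z=[-0.8988, -0.4384, 0.0000] o=[-0.2543, 0.5213, -0.0866] → [-0.0006, 0.0013, -0.2006, -0.8988, -0.4384, 0.0000]
J4: z=[-0.2818, 0.5777, 0.7660] o=[-0.8583, 0.4824, -0.2794] → [0.1534, 0.0215, 0.0402, -0.2818, 0.5777, 0.7660]
q̇ = J⁺·V = [-0.6860, 0.1060, 0.0200, 0.6730]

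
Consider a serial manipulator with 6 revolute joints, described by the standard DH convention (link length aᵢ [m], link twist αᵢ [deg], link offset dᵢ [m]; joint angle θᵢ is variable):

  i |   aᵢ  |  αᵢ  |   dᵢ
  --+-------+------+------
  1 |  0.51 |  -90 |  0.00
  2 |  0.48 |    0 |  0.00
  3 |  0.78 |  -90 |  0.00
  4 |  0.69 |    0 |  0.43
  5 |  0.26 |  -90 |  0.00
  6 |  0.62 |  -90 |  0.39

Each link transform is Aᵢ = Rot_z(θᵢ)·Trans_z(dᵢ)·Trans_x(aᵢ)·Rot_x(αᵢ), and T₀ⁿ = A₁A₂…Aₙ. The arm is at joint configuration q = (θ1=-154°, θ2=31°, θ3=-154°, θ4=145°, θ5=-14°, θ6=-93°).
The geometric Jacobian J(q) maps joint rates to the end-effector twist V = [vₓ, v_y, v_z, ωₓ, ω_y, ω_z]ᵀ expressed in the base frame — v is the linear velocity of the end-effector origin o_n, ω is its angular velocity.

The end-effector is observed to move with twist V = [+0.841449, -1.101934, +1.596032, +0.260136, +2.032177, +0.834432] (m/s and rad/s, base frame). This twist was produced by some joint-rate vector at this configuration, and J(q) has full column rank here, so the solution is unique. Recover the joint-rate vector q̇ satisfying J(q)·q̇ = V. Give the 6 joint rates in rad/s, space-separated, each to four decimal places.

0.7000 -0.5580 -0.5240 -0.0920 -0.7780 -0.9610

o_n = [-1.8677, -0.5642, 0.1323]
J₁: ẑ×o_n = [0.5642, -1.8677, 0.0000], ω = ẑ
J2: z=[0.4384, -0.8988, 0.0000] o=[-0.4584, -0.2236, 0.0000] → [-0.1189, -0.0580, -1.4160, 0.4384, -0.8988, 0.0000]
J3: z=[0.4384, -0.8988, 0.0000] o=[-0.8282, -0.4039, -0.2472] → [-0.3411, -0.1664, -1.0045, 0.4384, -0.8988, 0.0000]
J4: z=[-0.7538, -0.3676, 0.5446] o=[-0.4464, -0.2177, 0.4069] → [0.2897, -0.9811, -0.2614, -0.7538, -0.3676, 0.5446]
J5: z=[-0.7538, -0.3676, 0.5446] o=[-1.2207, -0.1550, 0.1671] → [0.2357, -0.3786, 0.0706, -0.7538, -0.3676, 0.5446]
J6: z=[-0.0818, -0.7699, -0.6330] o=[-1.3902, -0.0194, 0.0241] → [-0.4281, 0.3111, -0.3230, -0.0818, -0.7699, -0.6330]
q̇ = J⁺·V = [0.7000, -0.5580, -0.5240, -0.0920, -0.7780, -0.9610]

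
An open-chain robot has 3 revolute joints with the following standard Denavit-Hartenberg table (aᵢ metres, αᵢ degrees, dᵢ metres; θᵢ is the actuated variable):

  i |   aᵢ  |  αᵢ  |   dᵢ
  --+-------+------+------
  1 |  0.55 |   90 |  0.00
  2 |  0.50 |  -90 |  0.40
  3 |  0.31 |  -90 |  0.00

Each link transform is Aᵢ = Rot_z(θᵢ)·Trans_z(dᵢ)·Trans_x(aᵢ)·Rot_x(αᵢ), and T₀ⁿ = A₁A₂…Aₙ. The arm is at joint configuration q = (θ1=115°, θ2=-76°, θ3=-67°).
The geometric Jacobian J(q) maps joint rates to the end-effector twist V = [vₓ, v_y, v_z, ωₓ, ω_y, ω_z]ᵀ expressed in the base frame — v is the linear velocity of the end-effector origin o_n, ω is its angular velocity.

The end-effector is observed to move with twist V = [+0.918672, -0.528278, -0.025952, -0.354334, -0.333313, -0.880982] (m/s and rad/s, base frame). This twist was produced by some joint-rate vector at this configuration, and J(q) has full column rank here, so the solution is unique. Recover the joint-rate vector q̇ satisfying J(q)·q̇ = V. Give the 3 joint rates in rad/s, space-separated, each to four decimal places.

-0.8430 -0.4620 -0.1570

o_n = [0.3252, 0.9243, -0.6027]
J₁: ẑ×o_n = [-0.9243, 0.3252, 0.0000], ω = ẑ
J2: z=[0.9063, 0.4226, 0.0000] o=[-0.2324, 0.4985, 0.0000] → [-0.2547, 0.5462, 0.1503, 0.9063, 0.4226, 0.0000]
J3: z=[-0.4101, 0.8794, 0.2419] o=[0.0790, 0.7771, -0.4851] → [-0.1390, 0.0114, -0.2769, -0.4101, 0.8794, 0.2419]
q̇ = J⁺·V = [-0.8430, -0.4620, -0.1570]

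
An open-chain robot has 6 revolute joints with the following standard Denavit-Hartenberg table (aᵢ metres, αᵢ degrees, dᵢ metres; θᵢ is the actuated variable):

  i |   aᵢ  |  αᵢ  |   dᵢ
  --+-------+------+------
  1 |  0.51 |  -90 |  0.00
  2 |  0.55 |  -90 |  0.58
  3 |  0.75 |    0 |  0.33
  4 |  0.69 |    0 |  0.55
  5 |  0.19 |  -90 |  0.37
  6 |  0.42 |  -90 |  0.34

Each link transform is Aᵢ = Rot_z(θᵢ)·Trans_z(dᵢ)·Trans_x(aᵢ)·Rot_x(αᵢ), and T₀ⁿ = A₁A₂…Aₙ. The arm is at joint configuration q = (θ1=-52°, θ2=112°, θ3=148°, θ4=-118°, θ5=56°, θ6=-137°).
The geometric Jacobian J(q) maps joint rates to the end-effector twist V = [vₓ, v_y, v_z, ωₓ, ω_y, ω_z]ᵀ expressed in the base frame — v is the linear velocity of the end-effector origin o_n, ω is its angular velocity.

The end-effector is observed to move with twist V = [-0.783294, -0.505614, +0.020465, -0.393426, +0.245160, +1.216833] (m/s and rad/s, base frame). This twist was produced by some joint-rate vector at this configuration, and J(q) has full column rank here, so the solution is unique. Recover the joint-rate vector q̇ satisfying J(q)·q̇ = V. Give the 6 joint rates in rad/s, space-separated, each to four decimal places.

o_n = [-0.6555, 0.7265, 0.4233]
J₁: ẑ×o_n = [-0.7265, -0.6555, 0.0000], ω = ẑ
J2: z=[0.7880, 0.6157, 0.0000] o=[0.3140, -0.4019, 0.0000] → [0.2606, -0.3336, 1.4861, 0.7880, 0.6157, 0.0000]
J3: z=[-0.5708, 0.7306, 0.3746] o=[0.6442, 0.1176, -0.5100] → [0.4538, 0.0459, 0.6020, -0.5708, 0.7306, 0.3746]
J4: z=[-0.5708, 0.7306, 0.3746] o=[0.2893, -0.0738, 0.2034] → [-0.1391, -0.2284, 0.2335, -0.5708, 0.7306, 0.3746]
J5: z=[-0.5708, 0.7306, 0.3746] o=[-0.4343, 0.2921, -0.1446] → [0.2522, 0.2413, -0.0864, -0.5708, 0.7306, 0.3746]
J6: z=[0.1751, -0.3374, 0.9249] o=[-0.7979, 0.4496, -0.0183] → [-0.4051, 0.0544, 0.0965, 0.1751, -0.3374, 0.9249]
q̇ = J⁺·V = [0.5460, -0.1270, -0.0590, 0.8190, -0.1050, 0.4600]

0.5460 -0.1270 -0.0590 0.8190 -0.1050 0.4600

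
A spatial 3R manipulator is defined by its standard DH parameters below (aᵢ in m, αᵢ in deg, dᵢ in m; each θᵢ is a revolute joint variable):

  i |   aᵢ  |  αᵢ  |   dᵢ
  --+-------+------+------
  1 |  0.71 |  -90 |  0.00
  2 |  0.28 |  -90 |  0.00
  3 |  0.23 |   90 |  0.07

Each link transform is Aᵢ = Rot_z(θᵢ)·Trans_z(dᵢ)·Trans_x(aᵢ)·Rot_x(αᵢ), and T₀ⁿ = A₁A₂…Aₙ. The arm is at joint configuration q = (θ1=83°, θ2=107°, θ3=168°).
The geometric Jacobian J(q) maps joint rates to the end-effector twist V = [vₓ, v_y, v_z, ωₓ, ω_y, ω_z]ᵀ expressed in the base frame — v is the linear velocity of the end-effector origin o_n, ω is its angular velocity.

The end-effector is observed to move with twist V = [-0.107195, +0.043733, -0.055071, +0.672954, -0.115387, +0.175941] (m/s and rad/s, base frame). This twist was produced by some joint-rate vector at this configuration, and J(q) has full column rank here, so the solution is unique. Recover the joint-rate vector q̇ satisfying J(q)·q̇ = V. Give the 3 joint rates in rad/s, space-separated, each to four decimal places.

o_n = [0.1239, 0.6165, -0.0322]
J₁: ẑ×o_n = [-0.6165, 0.1239, 0.0000], ω = ẑ
J2: z=[-0.9925, 0.1219, 0.0000] o=[0.0865, 0.7047, 0.0000] → [-0.0039, -0.0319, 0.0830, -0.9925, 0.1219, 0.0000]
J3: z=[-0.1165, -0.9492, 0.2924] o=[0.0766, 0.6235, -0.2678] → [-0.2216, 0.0413, 0.0457, -0.1165, -0.9492, 0.2924]
q̇ = J⁺·V = [0.1660, -0.6820, 0.0340]

0.1660 -0.6820 0.0340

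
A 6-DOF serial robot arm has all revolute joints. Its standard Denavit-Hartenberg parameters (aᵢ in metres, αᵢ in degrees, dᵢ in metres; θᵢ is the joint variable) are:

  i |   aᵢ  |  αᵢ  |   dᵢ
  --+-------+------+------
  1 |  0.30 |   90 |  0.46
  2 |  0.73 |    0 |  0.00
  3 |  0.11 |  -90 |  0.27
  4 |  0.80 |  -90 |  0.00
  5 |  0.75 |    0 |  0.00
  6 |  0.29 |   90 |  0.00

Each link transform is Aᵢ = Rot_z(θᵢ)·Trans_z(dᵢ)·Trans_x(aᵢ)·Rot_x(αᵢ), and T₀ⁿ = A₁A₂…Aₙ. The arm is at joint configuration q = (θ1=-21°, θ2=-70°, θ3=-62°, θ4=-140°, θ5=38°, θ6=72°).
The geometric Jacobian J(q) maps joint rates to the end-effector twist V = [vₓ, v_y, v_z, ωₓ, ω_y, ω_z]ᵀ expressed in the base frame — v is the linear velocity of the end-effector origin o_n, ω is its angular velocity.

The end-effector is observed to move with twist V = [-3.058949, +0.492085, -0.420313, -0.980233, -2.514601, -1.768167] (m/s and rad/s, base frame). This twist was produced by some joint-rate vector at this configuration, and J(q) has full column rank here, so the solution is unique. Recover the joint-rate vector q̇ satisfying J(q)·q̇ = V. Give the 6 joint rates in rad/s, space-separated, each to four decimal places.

o_n = [0.1589, -1.2396, 0.9190]
J₁: ẑ×o_n = [1.2396, 0.1589, -0.0000], ω = ẑ
J2: z=[-0.3584, -0.9336, 0.0000] o=[0.2801, -0.1075, 0.4600] → [-0.4285, 0.1645, 0.2926, -0.3584, -0.9336, 0.0000]
J3: z=[-0.3584, -0.9336, 0.0000] o=[0.5132, -0.1970, -0.2260] → [-1.0689, 0.4103, 0.0429, -0.3584, -0.9336, 0.0000]
J4: z=[0.6938, -0.2663, -0.6691] o=[0.3477, -0.4227, -0.3077] → [-0.8734, -0.7247, -0.6171, 0.6938, -0.2663, -0.6691]
J5: z=[-0.6761, -0.5610, -0.4777] o=[0.5462, -1.0497, 0.1477] → [-0.5234, 0.7065, -0.0889, -0.6761, -0.5610, -0.4777]
J6: z=[-0.6761, -0.5610, -0.4777] o=[0.3726, -1.3900, 0.7931] → [0.0012, 0.1872, -0.2215, -0.6761, -0.5610, -0.4777]
q̇ = J⁺·V = [-0.5750, 0.7920, 0.8390, 0.7880, 0.8070, 0.5870]

-0.5750 0.7920 0.8390 0.7880 0.8070 0.5870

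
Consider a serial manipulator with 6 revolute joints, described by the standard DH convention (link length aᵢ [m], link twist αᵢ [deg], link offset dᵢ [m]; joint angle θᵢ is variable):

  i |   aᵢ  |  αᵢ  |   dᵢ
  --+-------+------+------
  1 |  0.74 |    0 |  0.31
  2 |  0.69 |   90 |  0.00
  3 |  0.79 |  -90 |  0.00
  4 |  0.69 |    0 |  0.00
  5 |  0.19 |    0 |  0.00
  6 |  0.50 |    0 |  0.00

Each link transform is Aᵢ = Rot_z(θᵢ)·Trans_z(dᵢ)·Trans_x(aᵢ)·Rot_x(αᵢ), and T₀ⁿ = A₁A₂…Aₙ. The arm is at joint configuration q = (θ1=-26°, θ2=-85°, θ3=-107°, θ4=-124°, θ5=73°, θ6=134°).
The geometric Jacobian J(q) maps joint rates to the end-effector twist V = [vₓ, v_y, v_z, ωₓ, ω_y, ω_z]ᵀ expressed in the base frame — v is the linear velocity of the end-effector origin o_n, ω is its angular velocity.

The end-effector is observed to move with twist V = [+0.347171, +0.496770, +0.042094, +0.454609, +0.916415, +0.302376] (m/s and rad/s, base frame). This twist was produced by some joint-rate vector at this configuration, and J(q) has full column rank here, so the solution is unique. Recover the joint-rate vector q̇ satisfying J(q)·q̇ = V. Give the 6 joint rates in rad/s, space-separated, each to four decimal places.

o_n = [0.2705, -0.7289, -0.2491]
J₁: ẑ×o_n = [0.7289, 0.2705, -0.0000], ω = ẑ
J2: z=[0.0000, 0.0000, 1.0000] o=[0.6651, -0.3244, 0.3100] → [0.4045, -0.3946, 0.0000, 0.0000, 0.0000, 1.0000]
J3: z=[-0.9336, 0.3584, 0.0000] o=[0.4178, -0.9686, 0.3100] → [-0.2004, -0.5220, -0.1709, -0.9336, 0.3584, 0.0000]
J4: z=[-0.3427, -0.8928, -0.2924] o=[0.5006, -0.7529, -0.4455] → [-0.1683, 0.1346, -0.2137, -0.3427, -0.8928, -0.2924]
J5: z=[-0.3427, -0.8928, -0.2924] o=[-0.0739, -0.6533, -0.0765] → [0.1320, -0.1598, 0.3334, -0.3427, -0.8928, -0.2924]
J6: z=[-0.3427, -0.8928, -0.2924] o=[-0.1992, -0.5677, -0.1908] → [0.0049, -0.1573, 0.4746, -0.3427, -0.8928, -0.2924]
q̇ = J⁺·V = [0.7330, -0.7420, -0.0960, -0.7280, -0.2130, -0.1240]

0.7330 -0.7420 -0.0960 -0.7280 -0.2130 -0.1240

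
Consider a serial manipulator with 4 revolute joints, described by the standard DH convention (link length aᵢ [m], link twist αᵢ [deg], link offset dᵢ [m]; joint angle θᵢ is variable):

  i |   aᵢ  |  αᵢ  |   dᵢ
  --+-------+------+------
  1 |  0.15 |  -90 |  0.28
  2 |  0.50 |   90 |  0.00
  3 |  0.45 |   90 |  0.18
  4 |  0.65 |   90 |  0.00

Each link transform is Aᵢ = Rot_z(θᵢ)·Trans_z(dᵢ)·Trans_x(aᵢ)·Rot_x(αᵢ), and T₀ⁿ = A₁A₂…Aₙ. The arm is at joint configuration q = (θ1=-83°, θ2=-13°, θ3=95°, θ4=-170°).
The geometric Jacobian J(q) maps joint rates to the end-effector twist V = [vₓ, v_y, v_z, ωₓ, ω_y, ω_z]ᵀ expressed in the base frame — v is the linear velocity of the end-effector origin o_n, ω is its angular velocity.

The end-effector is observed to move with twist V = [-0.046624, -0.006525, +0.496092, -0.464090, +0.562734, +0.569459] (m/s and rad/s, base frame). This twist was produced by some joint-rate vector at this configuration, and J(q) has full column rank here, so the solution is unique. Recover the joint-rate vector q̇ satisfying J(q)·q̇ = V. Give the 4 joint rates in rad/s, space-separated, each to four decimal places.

-0.0090 -0.3510 0.7020 -0.4710

o_n = [-0.1102, -0.6566, 0.4616]
J₁: ẑ×o_n = [0.6566, -0.1102, 0.0000], ω = ẑ
J2: z=[0.9925, 0.1219, 0.0000] o=[0.0183, -0.1489, 0.2800] → [0.0221, -0.1803, -0.4882, 0.9925, 0.1219, 0.0000]
J3: z=[-0.0274, 0.2233, 0.9744] o=[0.0777, -0.6324, 0.3925] → [0.0389, -0.1812, 0.0426, -0.0274, 0.2233, 0.9744]
J4: z=[0.2048, -0.9528, 0.2241] o=[0.5130, -0.4997, 0.5590] → [0.1280, -0.1197, -0.6259, 0.2048, -0.9528, 0.2241]
q̇ = J⁺·V = [-0.0090, -0.3510, 0.7020, -0.4710]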